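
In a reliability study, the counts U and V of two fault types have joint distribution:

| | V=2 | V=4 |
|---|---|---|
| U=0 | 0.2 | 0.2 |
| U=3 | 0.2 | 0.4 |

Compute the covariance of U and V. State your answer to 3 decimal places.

E[U] = 1.8,  E[V] = 3.2
E[UV] = 6
cov(U,V) = E[UV] − E[U]E[V] = 6 − (1.8)(3.2) = 0.24

0.240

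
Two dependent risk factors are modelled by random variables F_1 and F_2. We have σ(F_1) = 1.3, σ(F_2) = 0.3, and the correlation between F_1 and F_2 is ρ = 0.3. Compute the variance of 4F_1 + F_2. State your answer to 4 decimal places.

V(F_1) = (1.3)² = 1.69;  V(F_2) = (0.3)² = 0.09
Cov(F_1,F_2) = ρ·σ(F_1)·σ(F_2) = 0.3·1.3·0.3 = 0.117
V(4F_1 + F_2) = (4)²·V(F_1) + (1)²·V(F_2) + 2·(4)·(1)·Cov(F_1,F_2)
= 16·1.69 + 1·0.09 + 8·0.117 = 28.066

28.0660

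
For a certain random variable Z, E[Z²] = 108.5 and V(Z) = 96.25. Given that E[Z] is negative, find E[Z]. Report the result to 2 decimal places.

-3.50

(E[Z])² = E[Z²] − V(Z) = 108.5 − 96.25 = 12.25
E[Z] = −√12.25 = -3.5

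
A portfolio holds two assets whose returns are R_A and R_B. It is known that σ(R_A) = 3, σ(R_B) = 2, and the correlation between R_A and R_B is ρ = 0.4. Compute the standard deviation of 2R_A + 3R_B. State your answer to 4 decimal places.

10.0399

Var(R_A) = (3)² = 9;  Var(R_B) = (2)² = 4
Cov(R_A,R_B) = ρ·σ(R_A)·σ(R_B) = 0.4·3·2 = 2.4
Var(2R_A + 3R_B) = (2)²·Var(R_A) + (3)²·Var(R_B) + 2·(2)·(3)·Cov(R_A,R_B)
= 4·9 + 9·4 + 12·2.4 = 100.8
σ(2R_A + 3R_B) = √100.8 ≈ 10.0399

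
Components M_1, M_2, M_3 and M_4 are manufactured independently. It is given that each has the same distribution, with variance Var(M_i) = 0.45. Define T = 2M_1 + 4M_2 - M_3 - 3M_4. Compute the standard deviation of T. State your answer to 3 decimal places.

3.674

By independence, Var(T) = (2)²Var(M_1) + (4)²Var(M_2) + (-1)²Var(M_3) + (-3)²Var(M_4)
= (2)²·0.45 + (4)²·0.45 + (-1)²·0.45 + (-3)²·0.45 = 13.5
SD(T) = √13.5 ≈ 3.674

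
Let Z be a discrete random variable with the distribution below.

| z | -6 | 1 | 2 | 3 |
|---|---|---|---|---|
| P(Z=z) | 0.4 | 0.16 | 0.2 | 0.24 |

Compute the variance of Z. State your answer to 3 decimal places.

E[Z] = (-6)(0.4) + (1)(0.16) + (2)(0.2) + (3)(0.24) = -1.12
E[Z²] = (-6)²(0.4) + (1)²(0.16) + (2)²(0.2) + (3)²(0.24) = 17.52
Var(Z) = E[Z²] − (E[Z])² = 17.52 − (-1.12)² = 16.2656

16.266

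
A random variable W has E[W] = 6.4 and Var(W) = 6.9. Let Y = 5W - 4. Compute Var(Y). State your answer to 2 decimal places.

Var(5W - 4) = (5)²·Var(W) = 25·6.9 = 172.5

172.50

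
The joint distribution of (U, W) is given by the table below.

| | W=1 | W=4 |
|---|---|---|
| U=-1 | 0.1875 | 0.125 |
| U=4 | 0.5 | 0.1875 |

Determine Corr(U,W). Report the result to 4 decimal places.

E[U] = 2.4375,  E[W] = 1.9375
E[UW] = 4.3125
Cov(U,W) = E[UW] − E[U]E[W] = 4.3125 − (2.4375)(1.9375) = -0.41015625
V(U) = 5.37109375,  V(W) = 1.93359375
ρ = -0.41015625 / √(5.37109375·1.93359375) ≈ -0.1273

-0.1273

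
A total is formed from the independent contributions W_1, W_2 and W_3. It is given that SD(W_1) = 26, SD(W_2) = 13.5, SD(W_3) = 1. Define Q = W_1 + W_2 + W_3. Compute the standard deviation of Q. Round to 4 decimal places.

29.3130

Var(W_1) = 676, Var(W_2) = 182.25, Var(W_3) = 1
By independence, Var(Q) = (1)²Var(W_1) + (1)²Var(W_2) + (1)²Var(W_3)
= (1)²·676 + (1)²·182.25 + (1)²·1 = 859.25
SD(Q) = √859.25 ≈ 29.3130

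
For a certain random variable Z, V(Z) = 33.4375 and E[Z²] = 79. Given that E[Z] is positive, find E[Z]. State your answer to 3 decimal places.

6.750

(E[Z])² = E[Z²] − V(Z) = 79 − 33.4375 = 45.5625
E[Z] = √45.5625 = 6.75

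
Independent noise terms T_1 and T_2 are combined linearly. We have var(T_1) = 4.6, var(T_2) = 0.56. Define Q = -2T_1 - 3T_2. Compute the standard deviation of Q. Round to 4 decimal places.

By independence, var(Q) = (-2)²var(T_1) + (-3)²var(T_2)
= (-2)²·4.6 + (-3)²·0.56 = 23.44
sd(Q) = √23.44 ≈ 4.8415

4.8415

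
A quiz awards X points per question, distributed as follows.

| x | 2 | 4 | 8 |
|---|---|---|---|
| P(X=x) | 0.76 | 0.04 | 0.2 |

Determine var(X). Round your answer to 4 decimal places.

E[X] = (2)(0.76) + (4)(0.04) + (8)(0.2) = 3.28
E[X²] = (2)²(0.76) + (4)²(0.04) + (8)²(0.2) = 16.48
var(X) = E[X²] − (E[X])² = 16.48 − (3.28)² = 5.7216

5.7216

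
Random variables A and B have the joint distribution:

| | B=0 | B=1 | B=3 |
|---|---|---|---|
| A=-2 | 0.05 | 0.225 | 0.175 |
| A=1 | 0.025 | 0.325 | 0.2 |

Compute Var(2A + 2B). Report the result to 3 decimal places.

13.478

E[A] = -0.35,  E[B] = 1.675,  E[AB] = -0.575
Var(A) = 2.35 − (-0.35)² = 2.2275;  Var(B) = 3.925 − (1.675)² = 1.119375
Cov(A,B) = -0.575 − (-0.35)(1.675) = 0.01125
Var(2A + 2B) = (2)²·2.2275 + (2)²·1.119375 + 2·(2)·(2)·0.01125 = 13.4775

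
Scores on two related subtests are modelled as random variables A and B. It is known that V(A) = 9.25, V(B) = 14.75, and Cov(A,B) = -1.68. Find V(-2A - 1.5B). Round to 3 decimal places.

60.108

V(-2A - 1.5B) = (-2)²·V(A) + (-1.5)²·V(B) + 2·(-2)·(-1.5)·Cov(A,B)
= 4·9.25 + 2.25·14.75 + 6·-1.68 = 60.1075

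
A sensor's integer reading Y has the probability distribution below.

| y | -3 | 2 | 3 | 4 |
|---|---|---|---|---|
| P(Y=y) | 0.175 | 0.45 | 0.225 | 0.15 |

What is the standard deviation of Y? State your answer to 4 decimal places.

2.2533

E[Y] = (-3)(0.175) + (2)(0.45) + (3)(0.225) + (4)(0.15) = 1.65
E[Y²] = (-3)²(0.175) + (2)²(0.45) + (3)²(0.225) + (4)²(0.15) = 7.8
Var(Y) = E[Y²] − (E[Y])² = 7.8 − (1.65)² = 5.0775
SD(Y) = √5.0775 ≈ 2.2533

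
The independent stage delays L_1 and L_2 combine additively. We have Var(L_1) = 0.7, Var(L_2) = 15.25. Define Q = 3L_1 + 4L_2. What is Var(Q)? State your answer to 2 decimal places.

By independence, Var(Q) = (3)²Var(L_1) + (4)²Var(L_2)
= (3)²·0.7 + (4)²·15.25 = 250.3

250.30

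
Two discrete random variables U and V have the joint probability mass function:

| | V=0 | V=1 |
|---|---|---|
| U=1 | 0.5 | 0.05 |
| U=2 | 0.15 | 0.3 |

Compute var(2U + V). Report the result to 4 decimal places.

1.7875

E[U] = 1.45,  E[V] = 0.35,  E[UV] = 0.65
var(U) = 2.35 − (1.45)² = 0.2475;  var(V) = 0.35 − (0.35)² = 0.2275
cov(U,V) = 0.65 − (1.45)(0.35) = 0.1425
var(2U + V) = (2)²·0.2475 + (1)²·0.2275 + 2·(2)·(1)·0.1425 = 1.7875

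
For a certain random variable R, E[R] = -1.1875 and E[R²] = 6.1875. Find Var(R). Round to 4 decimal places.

4.7773

Var(R) = 6.1875 − (-1.1875)² = 4.77734375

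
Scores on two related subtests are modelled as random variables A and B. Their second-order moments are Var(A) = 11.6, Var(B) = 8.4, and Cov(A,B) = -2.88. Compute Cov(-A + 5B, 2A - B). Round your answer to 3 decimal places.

Cov(-A + 5B, 2A - B) = (-1)(2)Var(A) + (5)(-1)Var(B) + [(-1)(-1) + (5)(2)]Cov(A,B)
= -2·11.6 + -5·8.4 + 11·-2.88 = -96.88

-96.880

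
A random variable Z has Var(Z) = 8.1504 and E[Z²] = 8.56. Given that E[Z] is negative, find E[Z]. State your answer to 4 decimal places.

-0.6400

(E[Z])² = E[Z²] − Var(Z) = 8.56 − 8.1504 = 0.4096
E[Z] = −√0.4096 = -0.64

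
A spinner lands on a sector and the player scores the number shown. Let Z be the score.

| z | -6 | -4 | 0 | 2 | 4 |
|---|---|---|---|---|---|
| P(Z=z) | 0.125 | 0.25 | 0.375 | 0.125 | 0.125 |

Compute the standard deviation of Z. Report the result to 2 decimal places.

3.16

E[Z] = (-6)(0.125) + (-4)(0.25) + (0)(0.375) + (2)(0.125) + (4)(0.125) = -1
E[Z²] = (-6)²(0.125) + (-4)²(0.25) + (0)²(0.375) + (2)²(0.125) + (4)²(0.125) = 11
V(Z) = E[Z²] − (E[Z])² = 11 − (-1)² = 10
SD(Z) = √10 ≈ 3.16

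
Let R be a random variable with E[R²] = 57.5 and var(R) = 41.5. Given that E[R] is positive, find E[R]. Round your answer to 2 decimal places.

(E[R])² = E[R²] − var(R) = 57.5 − 41.5 = 16
E[R] = √16 = 4

4.00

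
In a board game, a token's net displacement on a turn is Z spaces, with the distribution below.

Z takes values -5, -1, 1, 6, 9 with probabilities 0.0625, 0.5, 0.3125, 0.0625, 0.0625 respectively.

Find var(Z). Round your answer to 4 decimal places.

9.4961

E[Z] = (-5)(0.0625) + (-1)(0.5) + (1)(0.3125) + (6)(0.0625) + (9)(0.0625) = 0.4375
E[Z²] = (-5)²(0.0625) + (-1)²(0.5) + (1)²(0.3125) + (6)²(0.0625) + (9)²(0.0625) = 9.6875
var(Z) = E[Z²] − (E[Z])² = 9.6875 − (0.4375)² = 9.49609375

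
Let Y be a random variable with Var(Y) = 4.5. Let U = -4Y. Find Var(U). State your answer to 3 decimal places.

Var(-4Y) = (-4)²·Var(Y) = 16·4.5 = 72

72.000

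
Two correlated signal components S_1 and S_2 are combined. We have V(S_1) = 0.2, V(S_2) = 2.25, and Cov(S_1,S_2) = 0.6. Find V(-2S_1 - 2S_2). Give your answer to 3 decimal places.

14.600

V(-2S_1 - 2S_2) = (-2)²·V(S_1) + (-2)²·V(S_2) + 2·(-2)·(-2)·Cov(S_1,S_2)
= 4·0.2 + 4·2.25 + 8·0.6 = 14.6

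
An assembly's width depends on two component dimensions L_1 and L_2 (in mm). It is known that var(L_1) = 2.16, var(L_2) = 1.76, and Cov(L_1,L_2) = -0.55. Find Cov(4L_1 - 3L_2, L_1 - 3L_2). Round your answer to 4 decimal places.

Cov(4L_1 - 3L_2, L_1 - 3L_2) = (4)(1)var(L_1) + (-3)(-3)var(L_2) + [(4)(-3) + (-3)(1)]Cov(L_1,L_2)
= 4·2.16 + 9·1.76 + -15·-0.55 = 32.73

32.7300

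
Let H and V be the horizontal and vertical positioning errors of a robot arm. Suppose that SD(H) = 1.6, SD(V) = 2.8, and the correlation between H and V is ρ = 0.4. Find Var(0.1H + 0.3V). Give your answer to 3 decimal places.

0.839

Var(H) = (1.6)² = 2.56;  Var(V) = (2.8)² = 7.84
cov(H,V) = ρ·SD(H)·SD(V) = 0.4·1.6·2.8 = 1.792
Var(0.1H + 0.3V) = (0.1)²·Var(H) + (0.3)²·Var(V) + 2·(0.1)·(0.3)·cov(H,V)
= 0.01·2.56 + 0.09·7.84 + 0.06·1.792 = 0.83872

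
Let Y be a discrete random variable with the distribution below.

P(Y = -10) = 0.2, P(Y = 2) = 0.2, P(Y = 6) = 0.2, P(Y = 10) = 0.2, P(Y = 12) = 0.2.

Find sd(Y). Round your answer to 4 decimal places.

7.7974

E[Y] = (-10)(0.2) + (2)(0.2) + (6)(0.2) + (10)(0.2) + (12)(0.2) = 4
E[Y²] = (-10)²(0.2) + (2)²(0.2) + (6)²(0.2) + (10)²(0.2) + (12)²(0.2) = 76.8
Var(Y) = E[Y²] − (E[Y])² = 76.8 − (4)² = 60.8
sd(Y) = √60.8 ≈ 7.7974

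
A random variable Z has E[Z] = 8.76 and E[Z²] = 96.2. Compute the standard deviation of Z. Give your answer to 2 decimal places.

4.41

var(Z) = 96.2 − (8.76)² = 19.4624
sd(Z) = √19.4624 ≈ 4.41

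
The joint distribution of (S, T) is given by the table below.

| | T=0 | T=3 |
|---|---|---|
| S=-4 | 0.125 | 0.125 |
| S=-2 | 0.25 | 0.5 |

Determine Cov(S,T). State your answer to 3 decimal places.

E[S] = -2.5,  E[T] = 1.875
E[ST] = -4.5
Cov(S,T) = E[ST] − E[S]E[T] = -4.5 − (-2.5)(1.875) = 0.1875

0.188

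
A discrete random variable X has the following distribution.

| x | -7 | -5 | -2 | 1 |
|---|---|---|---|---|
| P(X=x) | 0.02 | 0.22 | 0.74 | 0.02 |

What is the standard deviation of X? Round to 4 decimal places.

E[X] = (-7)(0.02) + (-5)(0.22) + (-2)(0.74) + (1)(0.02) = -2.7
E[X²] = (-7)²(0.02) + (-5)²(0.22) + (-2)²(0.74) + (1)²(0.02) = 9.46
var(X) = E[X²] − (E[X])² = 9.46 − (-2.7)² = 2.17
σ(X) = √2.17 ≈ 1.4731

1.4731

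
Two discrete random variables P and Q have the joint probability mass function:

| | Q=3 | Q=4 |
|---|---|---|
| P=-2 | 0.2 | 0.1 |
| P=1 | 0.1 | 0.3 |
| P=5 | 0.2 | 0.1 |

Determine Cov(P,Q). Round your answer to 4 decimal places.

-0.0500

E[P] = 1.3,  E[Q] = 3.5
E[PQ] = 4.5
Cov(P,Q) = E[PQ] − E[P]E[Q] = 4.5 − (1.3)(3.5) = -0.05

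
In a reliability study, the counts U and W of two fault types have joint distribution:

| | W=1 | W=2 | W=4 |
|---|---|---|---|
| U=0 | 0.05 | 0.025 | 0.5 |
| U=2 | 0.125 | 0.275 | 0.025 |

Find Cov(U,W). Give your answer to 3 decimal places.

-0.894

E[U] = 0.85,  E[W] = 2.875
E[UW] = 1.55
Cov(U,W) = E[UW] − E[U]E[W] = 1.55 − (0.85)(2.875) = -0.89375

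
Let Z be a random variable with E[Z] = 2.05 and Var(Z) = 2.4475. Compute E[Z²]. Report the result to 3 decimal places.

E[Z²] = Var(Z) + (E[Z])² = 2.4475 + (2.05)² = 6.65

6.650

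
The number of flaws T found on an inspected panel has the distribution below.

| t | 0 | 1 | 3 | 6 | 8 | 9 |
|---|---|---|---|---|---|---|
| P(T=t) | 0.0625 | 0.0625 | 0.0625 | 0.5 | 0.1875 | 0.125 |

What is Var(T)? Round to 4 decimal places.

6.2344

E[T] = (0)(0.0625) + (1)(0.0625) + (3)(0.0625) + (6)(0.5) + (8)(0.1875) + (9)(0.125) = 5.875
E[T²] = (0)²(0.0625) + (1)²(0.0625) + (3)²(0.0625) + (6)²(0.5) + (8)²(0.1875) + (9)²(0.125) = 40.75
Var(T) = E[T²] − (E[T])² = 40.75 − (5.875)² = 6.234375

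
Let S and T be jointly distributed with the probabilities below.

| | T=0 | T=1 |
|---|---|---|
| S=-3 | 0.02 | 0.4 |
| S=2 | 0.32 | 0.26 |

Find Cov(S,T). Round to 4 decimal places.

-0.6140

E[S] = -0.1,  E[T] = 0.66
E[ST] = -0.68
Cov(S,T) = E[ST] − E[S]E[T] = -0.68 − (-0.1)(0.66) = -0.614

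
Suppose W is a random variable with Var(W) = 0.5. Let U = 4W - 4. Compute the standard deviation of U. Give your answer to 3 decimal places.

Var(4W - 4) = (4)²·0.5 = 8
sd(U) = √8 ≈ 2.828

2.828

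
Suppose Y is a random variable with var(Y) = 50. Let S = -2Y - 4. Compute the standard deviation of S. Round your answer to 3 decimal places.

14.142

var(-2Y - 4) = (-2)²·50 = 200
sd(S) = √200 ≈ 14.142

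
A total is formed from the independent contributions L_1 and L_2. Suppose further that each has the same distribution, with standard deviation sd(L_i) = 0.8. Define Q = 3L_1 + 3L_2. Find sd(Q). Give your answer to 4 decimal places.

V(L_i) = (0.8)² = 0.64
By independence, V(Q) = (3)²V(L_1) + (3)²V(L_2)
= (3)²·0.64 + (3)²·0.64 = 11.52
sd(Q) = √11.52 ≈ 3.3941

3.3941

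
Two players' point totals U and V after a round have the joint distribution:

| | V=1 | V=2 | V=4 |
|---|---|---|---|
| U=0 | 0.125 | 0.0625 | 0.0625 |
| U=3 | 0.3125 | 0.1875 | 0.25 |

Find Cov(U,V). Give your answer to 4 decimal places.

E[U] = 2.25,  E[V] = 2.1875
E[UV] = 5.0625
Cov(U,V) = E[UV] − E[U]E[V] = 5.0625 − (2.25)(2.1875) = 0.140625

0.1406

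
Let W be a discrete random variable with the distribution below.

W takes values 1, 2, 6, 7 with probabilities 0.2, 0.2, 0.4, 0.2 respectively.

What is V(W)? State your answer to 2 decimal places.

5.84

E[W] = (1)(0.2) + (2)(0.2) + (6)(0.4) + (7)(0.2) = 4.4
E[W²] = (1)²(0.2) + (2)²(0.2) + (6)²(0.4) + (7)²(0.2) = 25.2
V(W) = E[W²] − (E[W])² = 25.2 − (4.4)² = 5.84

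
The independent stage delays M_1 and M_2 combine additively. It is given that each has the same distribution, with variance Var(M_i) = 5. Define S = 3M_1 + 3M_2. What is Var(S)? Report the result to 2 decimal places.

90.00

By independence, Var(S) = (3)²Var(M_1) + (3)²Var(M_2)
= (3)²·5 + (3)²·5 = 90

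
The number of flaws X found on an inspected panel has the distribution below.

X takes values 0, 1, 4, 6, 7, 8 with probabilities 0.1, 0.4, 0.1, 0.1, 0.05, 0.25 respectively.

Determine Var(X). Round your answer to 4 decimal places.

E[X] = (0)(0.1) + (1)(0.4) + (4)(0.1) + (6)(0.1) + (7)(0.05) + (8)(0.25) = 3.75
E[X²] = (0)²(0.1) + (1)²(0.4) + (4)²(0.1) + (6)²(0.1) + (7)²(0.05) + (8)²(0.25) = 24.05
Var(X) = E[X²] − (E[X])² = 24.05 − (3.75)² = 9.9875

9.9875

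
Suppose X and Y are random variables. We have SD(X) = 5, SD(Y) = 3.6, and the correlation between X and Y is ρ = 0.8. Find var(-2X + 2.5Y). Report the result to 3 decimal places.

37.000

var(X) = (5)² = 25;  var(Y) = (3.6)² = 12.96
cov(X,Y) = ρ·SD(X)·SD(Y) = 0.8·5·3.6 = 14.4
var(-2X + 2.5Y) = (-2)²·var(X) + (2.5)²·var(Y) + 2·(-2)·(2.5)·cov(X,Y)
= 4·25 + 6.25·12.96 + -10·14.4 = 37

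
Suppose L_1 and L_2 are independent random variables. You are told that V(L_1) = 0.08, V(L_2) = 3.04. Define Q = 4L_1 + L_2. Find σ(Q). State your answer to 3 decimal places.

By independence, V(Q) = (4)²V(L_1) + (1)²V(L_2)
= (4)²·0.08 + (1)²·3.04 = 4.32
σ(Q) = √4.32 ≈ 2.078

2.078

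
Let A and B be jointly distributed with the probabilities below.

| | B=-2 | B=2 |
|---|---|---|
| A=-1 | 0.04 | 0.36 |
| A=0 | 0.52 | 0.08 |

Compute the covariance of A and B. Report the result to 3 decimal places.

E[A] = -0.4,  E[B] = -0.24
E[AB] = -0.64
cov(A,B) = E[AB] − E[A]E[B] = -0.64 − (-0.4)(-0.24) = -0.736

-0.736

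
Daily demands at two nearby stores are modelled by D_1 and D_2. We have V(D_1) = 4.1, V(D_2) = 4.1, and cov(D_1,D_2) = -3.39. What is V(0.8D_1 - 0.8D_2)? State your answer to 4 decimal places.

9.5872

V(0.8D_1 - 0.8D_2) = (0.8)²·V(D_1) + (-0.8)²·V(D_2) + 2·(0.8)·(-0.8)·cov(D_1,D_2)
= 0.64·4.1 + 0.64·4.1 + -1.28·-3.39 = 9.5872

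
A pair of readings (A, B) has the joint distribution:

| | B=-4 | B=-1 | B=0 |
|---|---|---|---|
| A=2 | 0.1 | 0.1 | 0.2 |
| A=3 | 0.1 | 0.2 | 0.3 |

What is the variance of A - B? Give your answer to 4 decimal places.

E[A] = 2.6,  E[B] = -1.1,  E[AB] = -2.8
V(A) = 7 − (2.6)² = 0.24;  V(B) = 3.5 − (-1.1)² = 2.29
Cov(A,B) = -2.8 − (2.6)(-1.1) = 0.06
V(A - B) = (1)²·0.24 + (-1)²·2.29 + 2·(1)·(-1)·0.06 = 2.41

2.4100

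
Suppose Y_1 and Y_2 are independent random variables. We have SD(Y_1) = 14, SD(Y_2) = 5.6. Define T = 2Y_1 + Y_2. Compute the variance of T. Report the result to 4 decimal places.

815.3600

var(Y_1) = 196, var(Y_2) = 31.36
By independence, var(T) = (2)²var(Y_1) + (1)²var(Y_2)
= (2)²·196 + (1)²·31.36 = 815.36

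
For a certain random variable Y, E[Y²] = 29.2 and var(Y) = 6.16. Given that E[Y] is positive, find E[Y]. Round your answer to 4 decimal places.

4.8000

(E[Y])² = E[Y²] − var(Y) = 29.2 − 6.16 = 23.04
E[Y] = √23.04 = 4.8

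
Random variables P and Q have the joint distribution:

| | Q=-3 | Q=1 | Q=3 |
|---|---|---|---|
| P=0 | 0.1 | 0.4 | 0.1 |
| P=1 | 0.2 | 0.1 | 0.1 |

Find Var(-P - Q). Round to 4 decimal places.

4.6400

E[P] = 0.4,  E[Q] = 0.2,  E[PQ] = -0.2
Var(P) = 0.4 − (0.4)² = 0.24;  Var(Q) = 5 − (0.2)² = 4.96
Cov(P,Q) = -0.2 − (0.4)(0.2) = -0.28
Var(-P - Q) = (-1)²·0.24 + (-1)²·4.96 + 2·(-1)·(-1)·-0.28 = 4.64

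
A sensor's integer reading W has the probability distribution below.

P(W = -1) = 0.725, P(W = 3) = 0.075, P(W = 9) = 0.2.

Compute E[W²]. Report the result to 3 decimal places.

17.600

E[W²] = (-1)²(0.725) + (3)²(0.075) + (9)²(0.2) = 17.6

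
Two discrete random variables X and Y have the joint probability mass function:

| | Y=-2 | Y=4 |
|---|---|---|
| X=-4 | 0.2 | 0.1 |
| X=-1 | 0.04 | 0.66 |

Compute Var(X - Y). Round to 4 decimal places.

E[X] = -1.9,  E[Y] = 2.56,  E[XY] = -2.56
Var(X) = 5.5 − (-1.9)² = 1.89;  Var(Y) = 13.12 − (2.56)² = 6.5664
Cov(X,Y) = -2.56 − (-1.9)(2.56) = 2.304
Var(X - Y) = (1)²·1.89 + (-1)²·6.5664 + 2·(1)·(-1)·2.304 = 3.8484

3.8484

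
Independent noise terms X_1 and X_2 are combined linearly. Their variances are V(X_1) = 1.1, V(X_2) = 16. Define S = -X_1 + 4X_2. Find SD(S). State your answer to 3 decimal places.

16.034

By independence, V(S) = (-1)²V(X_1) + (4)²V(X_2)
= (-1)²·1.1 + (4)²·16 = 257.1
SD(S) = √257.1 ≈ 16.034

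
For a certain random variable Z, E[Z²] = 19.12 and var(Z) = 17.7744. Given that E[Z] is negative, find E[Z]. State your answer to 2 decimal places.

-1.16

(E[Z])² = E[Z²] − var(Z) = 19.12 − 17.7744 = 1.3456
E[Z] = −√1.3456 = -1.16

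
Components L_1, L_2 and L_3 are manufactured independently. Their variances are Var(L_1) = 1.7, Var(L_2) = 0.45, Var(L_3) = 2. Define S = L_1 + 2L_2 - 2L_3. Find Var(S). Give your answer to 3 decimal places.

11.500

By independence, Var(S) = (1)²Var(L_1) + (2)²Var(L_2) + (-2)²Var(L_3)
= (1)²·1.7 + (2)²·0.45 + (-2)²·2 = 11.5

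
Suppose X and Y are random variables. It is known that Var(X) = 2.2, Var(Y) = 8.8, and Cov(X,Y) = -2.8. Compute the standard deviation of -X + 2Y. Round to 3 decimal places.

6.971

Var(-X + 2Y) = (-1)²·Var(X) + (2)²·Var(Y) + 2·(-1)·(2)·Cov(X,Y)
= 1·2.2 + 4·8.8 + -4·-2.8 = 48.6
sd(-X + 2Y) = √48.6 ≈ 6.971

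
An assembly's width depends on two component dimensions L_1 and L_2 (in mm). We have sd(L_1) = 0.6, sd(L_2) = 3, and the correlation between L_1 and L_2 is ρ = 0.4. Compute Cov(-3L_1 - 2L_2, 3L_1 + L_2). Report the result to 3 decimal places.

-27.720

Var(L_1) = (0.6)² = 0.36;  Var(L_2) = (3)² = 9
Cov(L_1,L_2) = ρ·sd(L_1)·sd(L_2) = 0.4·0.6·3 = 0.72
Cov(-3L_1 - 2L_2, 3L_1 + L_2) = (-3)(3)Var(L_1) + (-2)(1)Var(L_2) + [(-3)(1) + (-2)(3)]Cov(L_1,L_2)
= -9·0.36 + -2·9 + -9·0.72 = -27.72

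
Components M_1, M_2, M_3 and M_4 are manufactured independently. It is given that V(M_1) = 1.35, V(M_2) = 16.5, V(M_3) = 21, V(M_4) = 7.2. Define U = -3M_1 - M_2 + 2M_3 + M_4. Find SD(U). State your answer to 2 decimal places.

By independence, V(U) = (-3)²V(M_1) + (-1)²V(M_2) + (2)²V(M_3) + (1)²V(M_4)
= (-3)²·1.35 + (-1)²·16.5 + (2)²·21 + (1)²·7.2 = 119.85
SD(U) = √119.85 ≈ 10.95

10.95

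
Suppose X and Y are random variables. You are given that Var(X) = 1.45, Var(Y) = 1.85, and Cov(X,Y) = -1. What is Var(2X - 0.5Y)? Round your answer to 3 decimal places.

Var(2X - 0.5Y) = (2)²·Var(X) + (-0.5)²·Var(Y) + 2·(2)·(-0.5)·Cov(X,Y)
= 4·1.45 + 0.25·1.85 + -2·-1 = 8.2625

8.263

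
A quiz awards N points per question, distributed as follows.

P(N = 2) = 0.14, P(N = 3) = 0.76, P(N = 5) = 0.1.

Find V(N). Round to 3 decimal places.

0.536

E[N] = (2)(0.14) + (3)(0.76) + (5)(0.1) = 3.06
E[N²] = (2)²(0.14) + (3)²(0.76) + (5)²(0.1) = 9.9
V(N) = E[N²] − (E[N])² = 9.9 − (3.06)² = 0.5364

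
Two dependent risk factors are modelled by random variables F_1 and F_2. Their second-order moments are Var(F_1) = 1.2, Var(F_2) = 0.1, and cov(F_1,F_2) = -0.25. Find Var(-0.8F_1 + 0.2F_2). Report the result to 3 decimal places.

0.852

Var(-0.8F_1 + 0.2F_2) = (-0.8)²·Var(F_1) + (0.2)²·Var(F_2) + 2·(-0.8)·(0.2)·cov(F_1,F_2)
= 0.64·1.2 + 0.04·0.1 + -0.32·-0.25 = 0.852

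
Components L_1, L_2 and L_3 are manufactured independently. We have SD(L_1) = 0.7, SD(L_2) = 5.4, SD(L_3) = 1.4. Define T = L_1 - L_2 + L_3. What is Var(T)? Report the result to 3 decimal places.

Var(L_1) = 0.49, Var(L_2) = 29.16, Var(L_3) = 1.96
By independence, Var(T) = (1)²Var(L_1) + (-1)²Var(L_2) + (1)²Var(L_3)
= (1)²·0.49 + (-1)²·29.16 + (1)²·1.96 = 31.61

31.610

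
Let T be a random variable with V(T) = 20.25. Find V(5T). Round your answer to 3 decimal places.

506.250

V(5T) = (5)²·V(T) = 25·20.25 = 506.25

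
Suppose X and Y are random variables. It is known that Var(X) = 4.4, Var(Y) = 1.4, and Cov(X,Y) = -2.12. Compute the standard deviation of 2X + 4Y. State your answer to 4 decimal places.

2.4658

Var(2X + 4Y) = (2)²·Var(X) + (4)²·Var(Y) + 2·(2)·(4)·Cov(X,Y)
= 4·4.4 + 16·1.4 + 16·-2.12 = 6.08
σ(2X + 4Y) = √6.08 ≈ 2.4658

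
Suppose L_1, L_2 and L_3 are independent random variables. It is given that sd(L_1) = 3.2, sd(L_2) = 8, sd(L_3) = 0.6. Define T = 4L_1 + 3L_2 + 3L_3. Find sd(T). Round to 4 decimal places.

Var(L_1) = 10.24, Var(L_2) = 64, Var(L_3) = 0.36
By independence, Var(T) = (4)²Var(L_1) + (3)²Var(L_2) + (3)²Var(L_3)
= (4)²·10.24 + (3)²·64 + (3)²·0.36 = 743.08
sd(T) = √743.08 ≈ 27.2595

27.2595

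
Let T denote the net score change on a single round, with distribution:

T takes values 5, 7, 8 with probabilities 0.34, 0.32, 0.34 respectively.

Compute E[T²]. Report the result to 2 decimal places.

45.94

E[T²] = (5)²(0.34) + (7)²(0.32) + (8)²(0.34) = 45.94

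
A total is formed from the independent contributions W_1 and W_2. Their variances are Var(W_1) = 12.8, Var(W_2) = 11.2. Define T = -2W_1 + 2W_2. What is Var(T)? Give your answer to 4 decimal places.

By independence, Var(T) = (-2)²Var(W_1) + (2)²Var(W_2)
= (-2)²·12.8 + (2)²·11.2 = 96

96.0000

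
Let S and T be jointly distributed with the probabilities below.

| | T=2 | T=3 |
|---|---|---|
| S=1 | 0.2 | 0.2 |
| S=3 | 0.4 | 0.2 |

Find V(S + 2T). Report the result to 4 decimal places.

1.6000

E[S] = 2.2,  E[T] = 2.4,  E[ST] = 5.2
V(S) = 5.8 − (2.2)² = 0.96;  V(T) = 6 − (2.4)² = 0.24
Cov(S,T) = 5.2 − (2.2)(2.4) = -0.08
V(S + 2T) = (1)²·0.96 + (2)²·0.24 + 2·(1)·(2)·-0.08 = 1.6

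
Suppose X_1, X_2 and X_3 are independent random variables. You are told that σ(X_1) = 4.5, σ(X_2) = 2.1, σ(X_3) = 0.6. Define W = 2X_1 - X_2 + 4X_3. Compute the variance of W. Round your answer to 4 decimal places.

91.1700

var(X_1) = 20.25, var(X_2) = 4.41, var(X_3) = 0.36
By independence, var(W) = (2)²var(X_1) + (-1)²var(X_2) + (4)²var(X_3)
= (2)²·20.25 + (-1)²·4.41 + (4)²·0.36 = 91.17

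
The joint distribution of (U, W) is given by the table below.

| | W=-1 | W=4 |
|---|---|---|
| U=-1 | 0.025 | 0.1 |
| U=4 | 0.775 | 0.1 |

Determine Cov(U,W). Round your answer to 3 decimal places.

E[U] = 3.375,  E[W] = 0
E[UW] = -1.875
Cov(U,W) = E[UW] − E[U]E[W] = -1.875 − (3.375)(0) = -1.875

-1.875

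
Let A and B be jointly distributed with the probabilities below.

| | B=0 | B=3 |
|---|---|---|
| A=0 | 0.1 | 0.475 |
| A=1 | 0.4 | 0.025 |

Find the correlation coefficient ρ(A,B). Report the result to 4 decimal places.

E[A] = 0.425,  E[B] = 1.5
E[AB] = 0.075
Cov(A,B) = E[AB] − E[A]E[B] = 0.075 − (0.425)(1.5) = -0.5625
Var(A) = 0.244375,  Var(B) = 2.25
ρ = -0.5625 / √(0.244375·2.25) ≈ -0.7586

-0.7586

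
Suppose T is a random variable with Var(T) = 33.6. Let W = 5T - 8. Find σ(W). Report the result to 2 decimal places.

Var(5T - 8) = (5)²·33.6 = 840
σ(W) = √840 ≈ 28.98

28.98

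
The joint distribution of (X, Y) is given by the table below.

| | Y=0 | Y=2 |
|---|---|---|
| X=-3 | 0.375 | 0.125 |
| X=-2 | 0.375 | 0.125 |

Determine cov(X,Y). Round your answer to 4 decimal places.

0.0000

E[X] = -2.5,  E[Y] = 0.5
E[XY] = -1.25
cov(X,Y) = E[XY] − E[X]E[Y] = -1.25 − (-2.5)(0.5) = 0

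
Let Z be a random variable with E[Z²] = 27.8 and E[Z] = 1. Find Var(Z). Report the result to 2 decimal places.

Var(Z) = 27.8 − (1)² = 26.8

26.80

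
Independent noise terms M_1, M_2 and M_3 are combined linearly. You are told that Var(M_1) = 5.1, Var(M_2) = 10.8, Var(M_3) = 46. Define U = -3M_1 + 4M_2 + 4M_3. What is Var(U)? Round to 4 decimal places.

954.7000

By independence, Var(U) = (-3)²Var(M_1) + (4)²Var(M_2) + (4)²Var(M_3)
= (-3)²·5.1 + (4)²·10.8 + (4)²·46 = 954.7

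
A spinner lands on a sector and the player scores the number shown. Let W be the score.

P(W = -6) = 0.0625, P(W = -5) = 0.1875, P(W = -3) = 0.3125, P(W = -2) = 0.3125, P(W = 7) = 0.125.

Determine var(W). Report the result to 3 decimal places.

13.125

E[W] = (-6)(0.0625) + (-5)(0.1875) + (-3)(0.3125) + (-2)(0.3125) + (7)(0.125) = -2
E[W²] = (-6)²(0.0625) + (-5)²(0.1875) + (-3)²(0.3125) + (-2)²(0.3125) + (7)²(0.125) = 17.125
var(W) = E[W²] − (E[W])² = 17.125 − (-2)² = 13.125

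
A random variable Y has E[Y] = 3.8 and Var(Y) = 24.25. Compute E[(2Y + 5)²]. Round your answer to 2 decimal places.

E[2Y + 5] = 2·3.8 + 5 = 12.6
Var(2Y + 5) = (2)²·24.25 = 97
E[(2Y + 5)²] = Var((2Y + 5)) + (E[(2Y + 5)])² = 97 + (12.6)² = 255.76

255.76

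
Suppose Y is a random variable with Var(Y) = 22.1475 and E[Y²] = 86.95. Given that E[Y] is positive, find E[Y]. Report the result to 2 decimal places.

8.05

(E[Y])² = E[Y²] − Var(Y) = 86.95 − 22.1475 = 64.8025
E[Y] = √64.8025 = 8.05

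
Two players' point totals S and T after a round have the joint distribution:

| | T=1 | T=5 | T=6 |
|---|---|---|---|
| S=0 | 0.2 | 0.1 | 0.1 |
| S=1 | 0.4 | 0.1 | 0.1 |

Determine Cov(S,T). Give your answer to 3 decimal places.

E[S] = 0.6,  E[T] = 2.8
E[ST] = 1.5
Cov(S,T) = E[ST] − E[S]E[T] = 1.5 − (0.6)(2.8) = -0.18

-0.180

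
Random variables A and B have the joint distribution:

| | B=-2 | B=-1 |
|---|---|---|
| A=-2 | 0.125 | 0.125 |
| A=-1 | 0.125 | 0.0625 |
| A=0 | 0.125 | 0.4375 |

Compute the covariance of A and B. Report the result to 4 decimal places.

0.1172

E[A] = -0.6875,  E[B] = -1.375
E[AB] = 1.0625
cov(A,B) = E[AB] − E[A]E[B] = 1.0625 − (-0.6875)(-1.375) = 0.1171875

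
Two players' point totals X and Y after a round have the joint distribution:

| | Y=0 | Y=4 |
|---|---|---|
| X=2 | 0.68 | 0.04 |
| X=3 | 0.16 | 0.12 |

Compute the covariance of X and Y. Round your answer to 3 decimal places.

0.301

E[X] = 2.28,  E[Y] = 0.64
E[XY] = 1.76
Cov(X,Y) = E[XY] − E[X]E[Y] = 1.76 − (2.28)(0.64) = 0.3008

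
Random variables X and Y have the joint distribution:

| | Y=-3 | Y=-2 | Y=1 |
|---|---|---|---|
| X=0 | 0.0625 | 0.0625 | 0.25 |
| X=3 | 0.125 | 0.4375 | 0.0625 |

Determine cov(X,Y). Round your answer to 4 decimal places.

E[X] = 1.875,  E[Y] = -1.25
E[XY] = -3.5625
cov(X,Y) = E[XY] − E[X]E[Y] = -3.5625 − (1.875)(-1.25) = -1.21875

-1.2188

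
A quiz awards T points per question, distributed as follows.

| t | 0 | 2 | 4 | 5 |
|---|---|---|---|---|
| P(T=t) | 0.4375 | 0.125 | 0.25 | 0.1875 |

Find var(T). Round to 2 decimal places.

E[T] = (0)(0.4375) + (2)(0.125) + (4)(0.25) + (5)(0.1875) = 2.1875
E[T²] = (0)²(0.4375) + (2)²(0.125) + (4)²(0.25) + (5)²(0.1875) = 9.1875
var(T) = E[T²] − (E[T])² = 9.1875 − (2.1875)² = 4.40234375

4.40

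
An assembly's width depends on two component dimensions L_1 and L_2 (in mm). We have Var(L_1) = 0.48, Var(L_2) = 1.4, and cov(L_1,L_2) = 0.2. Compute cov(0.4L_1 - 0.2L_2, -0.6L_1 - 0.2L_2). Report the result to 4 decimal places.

-0.0512

cov(0.4L_1 - 0.2L_2, -0.6L_1 - 0.2L_2) = (0.4)(-0.6)Var(L_1) + (-0.2)(-0.2)Var(L_2) + [(0.4)(-0.2) + (-0.2)(-0.6)]cov(L_1,L_2)
= -0.24·0.48 + 0.04·1.4 + 0.04·0.2 = -0.0512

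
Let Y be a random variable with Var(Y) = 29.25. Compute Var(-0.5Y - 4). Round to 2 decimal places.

Var(-0.5Y - 4) = (-0.5)²·Var(Y) = 0.25·29.25 = 7.3125

7.31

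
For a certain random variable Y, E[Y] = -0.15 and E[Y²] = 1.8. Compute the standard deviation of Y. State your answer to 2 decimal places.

Var(Y) = 1.8 − (-0.15)² = 1.7775
σ(Y) = √1.7775 ≈ 1.33

1.33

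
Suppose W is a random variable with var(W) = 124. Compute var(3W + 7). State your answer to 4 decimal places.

1116.0000

var(3W + 7) = (3)²·var(W) = 9·124 = 1116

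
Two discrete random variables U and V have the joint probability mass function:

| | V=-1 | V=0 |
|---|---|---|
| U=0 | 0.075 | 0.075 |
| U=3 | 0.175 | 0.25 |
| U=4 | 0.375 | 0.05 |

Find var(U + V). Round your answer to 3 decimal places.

1.678

E[U] = 2.975,  E[V] = -0.625,  E[UV] = -2.025
var(U) = 10.625 − (2.975)² = 1.774375;  var(V) = 0.625 − (-0.625)² = 0.234375
cov(U,V) = -2.025 − (2.975)(-0.625) = -0.165625
var(U + V) = (1)²·1.774375 + (1)²·0.234375 + 2·(1)·(1)·-0.165625 = 1.6775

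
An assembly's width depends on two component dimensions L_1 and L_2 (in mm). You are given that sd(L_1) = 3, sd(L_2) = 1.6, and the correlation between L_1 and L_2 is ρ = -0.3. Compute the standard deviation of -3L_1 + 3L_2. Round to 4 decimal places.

11.4000

var(L_1) = (3)² = 9;  var(L_2) = (1.6)² = 2.56
Cov(L_1,L_2) = ρ·sd(L_1)·sd(L_2) = -0.3·3·1.6 = -1.44
var(-3L_1 + 3L_2) = (-3)²·var(L_1) + (3)²·var(L_2) + 2·(-3)·(3)·Cov(L_1,L_2)
= 9·9 + 9·2.56 + -18·-1.44 = 129.96
sd(-3L_1 + 3L_2) = √129.96 ≈ 11.4000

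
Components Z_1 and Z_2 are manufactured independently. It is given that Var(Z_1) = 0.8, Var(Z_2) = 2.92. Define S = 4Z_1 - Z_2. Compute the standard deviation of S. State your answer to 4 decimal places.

By independence, Var(S) = (4)²Var(Z_1) + (-1)²Var(Z_2)
= (4)²·0.8 + (-1)²·2.92 = 15.72
σ(S) = √15.72 ≈ 3.9648

3.9648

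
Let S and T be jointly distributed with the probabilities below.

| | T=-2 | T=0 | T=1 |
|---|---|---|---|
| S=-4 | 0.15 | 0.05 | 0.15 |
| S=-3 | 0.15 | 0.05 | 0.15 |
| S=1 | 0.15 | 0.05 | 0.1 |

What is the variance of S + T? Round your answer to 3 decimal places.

E[S] = -2.15,  E[T] = -0.5,  E[ST] = 0.85
V(S) = 9.05 − (-2.15)² = 4.4275;  V(T) = 2.2 − (-0.5)² = 1.95
cov(S,T) = 0.85 − (-2.15)(-0.5) = -0.225
V(S + T) = (1)²·4.4275 + (1)²·1.95 + 2·(1)·(1)·-0.225 = 5.9275

5.928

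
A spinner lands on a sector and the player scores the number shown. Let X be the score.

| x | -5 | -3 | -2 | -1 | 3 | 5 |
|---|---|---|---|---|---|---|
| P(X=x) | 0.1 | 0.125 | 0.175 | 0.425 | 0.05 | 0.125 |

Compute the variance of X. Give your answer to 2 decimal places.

E[X] = (-5)(0.1) + (-3)(0.125) + (-2)(0.175) + (-1)(0.425) + (3)(0.05) + (5)(0.125) = -0.875
E[X²] = (-5)²(0.1) + (-3)²(0.125) + (-2)²(0.175) + (-1)²(0.425) + (3)²(0.05) + (5)²(0.125) = 8.325
Var(X) = E[X²] − (E[X])² = 8.325 − (-0.875)² = 7.559375

7.56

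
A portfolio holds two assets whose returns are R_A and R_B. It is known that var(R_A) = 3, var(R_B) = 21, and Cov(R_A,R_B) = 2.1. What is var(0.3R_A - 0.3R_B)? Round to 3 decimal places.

var(0.3R_A - 0.3R_B) = (0.3)²·var(R_A) + (-0.3)²·var(R_B) + 2·(0.3)·(-0.3)·Cov(R_A,R_B)
= 0.09·3 + 0.09·21 + -0.18·2.1 = 1.782

1.782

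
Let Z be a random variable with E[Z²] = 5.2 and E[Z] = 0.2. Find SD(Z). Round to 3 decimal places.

2.272

Var(Z) = 5.2 − (0.2)² = 5.16
SD(Z) = √5.16 ≈ 2.272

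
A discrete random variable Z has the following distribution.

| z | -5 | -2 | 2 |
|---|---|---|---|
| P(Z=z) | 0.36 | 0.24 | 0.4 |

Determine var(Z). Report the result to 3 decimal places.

9.370

E[Z] = (-5)(0.36) + (-2)(0.24) + (2)(0.4) = -1.48
E[Z²] = (-5)²(0.36) + (-2)²(0.24) + (2)²(0.4) = 11.56
var(Z) = E[Z²] − (E[Z])² = 11.56 − (-1.48)² = 9.3696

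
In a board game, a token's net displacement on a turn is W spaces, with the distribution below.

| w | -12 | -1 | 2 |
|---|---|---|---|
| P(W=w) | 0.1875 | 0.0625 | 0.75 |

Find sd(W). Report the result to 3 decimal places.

5.422

E[W] = (-12)(0.1875) + (-1)(0.0625) + (2)(0.75) = -0.8125
E[W²] = (-12)²(0.1875) + (-1)²(0.0625) + (2)²(0.75) = 30.0625
Var(W) = E[W²] − (E[W])² = 30.0625 − (-0.8125)² = 29.40234375
sd(W) = √29.40234375 ≈ 5.422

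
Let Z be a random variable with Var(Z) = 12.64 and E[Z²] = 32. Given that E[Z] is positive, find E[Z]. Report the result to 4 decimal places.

4.4000

(E[Z])² = E[Z²] − Var(Z) = 32 − 12.64 = 19.36
E[Z] = √19.36 = 4.4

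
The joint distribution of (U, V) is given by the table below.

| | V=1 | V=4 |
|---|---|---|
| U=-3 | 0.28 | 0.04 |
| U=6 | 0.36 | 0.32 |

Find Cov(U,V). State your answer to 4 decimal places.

2.0304

E[U] = 3.12,  E[V] = 2.08
E[UV] = 8.52
Cov(U,V) = E[UV] − E[U]E[V] = 8.52 − (3.12)(2.08) = 2.0304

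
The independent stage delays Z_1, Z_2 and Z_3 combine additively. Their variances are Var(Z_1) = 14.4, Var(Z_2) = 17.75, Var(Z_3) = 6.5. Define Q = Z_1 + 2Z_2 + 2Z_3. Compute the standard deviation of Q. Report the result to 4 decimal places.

10.5546

By independence, Var(Q) = (1)²Var(Z_1) + (2)²Var(Z_2) + (2)²Var(Z_3)
= (1)²·14.4 + (2)²·17.75 + (2)²·6.5 = 111.4
sd(Q) = √111.4 ≈ 10.5546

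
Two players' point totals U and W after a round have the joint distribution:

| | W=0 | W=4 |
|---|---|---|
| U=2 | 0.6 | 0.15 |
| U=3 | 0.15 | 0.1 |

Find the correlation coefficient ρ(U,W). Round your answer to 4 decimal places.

0.2000

E[U] = 2.25,  E[W] = 1
E[UW] = 2.4
Cov(U,W) = E[UW] − E[U]E[W] = 2.4 − (2.25)(1) = 0.15
Var(U) = 0.1875,  Var(W) = 3
ρ = 0.15 / √(0.1875·3) ≈ 0.2000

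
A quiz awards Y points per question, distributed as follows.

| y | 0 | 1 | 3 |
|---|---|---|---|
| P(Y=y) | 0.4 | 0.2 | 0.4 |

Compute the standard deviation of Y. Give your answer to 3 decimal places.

1.356

E[Y] = (0)(0.4) + (1)(0.2) + (3)(0.4) = 1.4
E[Y²] = (0)²(0.4) + (1)²(0.2) + (3)²(0.4) = 3.8
Var(Y) = E[Y²] − (E[Y])² = 3.8 − (1.4)² = 1.84
σ(Y) = √1.84 ≈ 1.356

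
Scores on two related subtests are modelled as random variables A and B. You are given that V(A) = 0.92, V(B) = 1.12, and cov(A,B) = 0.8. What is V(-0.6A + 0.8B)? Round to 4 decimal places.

0.2800

V(-0.6A + 0.8B) = (-0.6)²·V(A) + (0.8)²·V(B) + 2·(-0.6)·(0.8)·cov(A,B)
= 0.36·0.92 + 0.64·1.12 + -0.96·0.8 = 0.28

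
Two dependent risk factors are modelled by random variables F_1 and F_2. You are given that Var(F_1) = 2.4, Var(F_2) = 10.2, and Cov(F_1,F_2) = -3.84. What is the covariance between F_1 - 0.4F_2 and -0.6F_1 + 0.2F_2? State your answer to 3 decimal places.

Cov(F_1 - 0.4F_2, -0.6F_1 + 0.2F_2) = (1)(-0.6)Var(F_1) + (-0.4)(0.2)Var(F_2) + [(1)(0.2) + (-0.4)(-0.6)]Cov(F_1,F_2)
= -0.6·2.4 + -0.08·10.2 + 0.44·-3.84 = -3.9456

-3.946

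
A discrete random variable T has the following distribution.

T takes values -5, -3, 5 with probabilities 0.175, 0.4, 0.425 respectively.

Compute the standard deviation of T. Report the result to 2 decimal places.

4.31

E[T] = (-5)(0.175) + (-3)(0.4) + (5)(0.425) = 0.05
E[T²] = (-5)²(0.175) + (-3)²(0.4) + (5)²(0.425) = 18.6
Var(T) = E[T²] − (E[T])² = 18.6 − (0.05)² = 18.5975
σ(T) = √18.5975 ≈ 4.31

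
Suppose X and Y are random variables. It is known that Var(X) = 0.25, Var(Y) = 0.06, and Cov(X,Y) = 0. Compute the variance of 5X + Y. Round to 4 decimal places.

6.3100

Var(5X + Y) = (5)²·Var(X) + (1)²·Var(Y) + 2·(5)·(1)·Cov(X,Y)
= 25·0.25 + 1·0.06 + 10·0 = 6.31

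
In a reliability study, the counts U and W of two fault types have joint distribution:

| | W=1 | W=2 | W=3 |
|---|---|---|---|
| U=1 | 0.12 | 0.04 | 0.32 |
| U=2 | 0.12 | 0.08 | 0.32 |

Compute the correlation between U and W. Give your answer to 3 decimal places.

E[U] = 1.52,  E[W] = 2.4
E[UW] = 3.64
Cov(U,W) = E[UW] − E[U]E[W] = 3.64 − (1.52)(2.4) = -0.008
var(U) = 0.2496,  var(W) = 0.72
ρ = -0.008 / √(0.2496·0.72) ≈ -0.019

-0.019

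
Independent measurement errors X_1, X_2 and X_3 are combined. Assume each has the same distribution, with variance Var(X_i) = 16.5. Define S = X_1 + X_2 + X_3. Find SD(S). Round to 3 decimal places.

By independence, Var(S) = (1)²Var(X_1) + (1)²Var(X_2) + (1)²Var(X_3)
= (1)²·16.5 + (1)²·16.5 + (1)²·16.5 = 49.5
SD(S) = √49.5 ≈ 7.036

7.036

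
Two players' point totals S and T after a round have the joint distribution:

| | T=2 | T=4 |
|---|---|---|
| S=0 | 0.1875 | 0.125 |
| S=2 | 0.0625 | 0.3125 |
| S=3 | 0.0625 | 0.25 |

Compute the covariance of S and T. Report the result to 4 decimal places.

E[S] = 1.6875,  E[T] = 3.375
E[ST] = 6.125
cov(S,T) = E[ST] − E[S]E[T] = 6.125 − (1.6875)(3.375) = 0.4296875

0.4297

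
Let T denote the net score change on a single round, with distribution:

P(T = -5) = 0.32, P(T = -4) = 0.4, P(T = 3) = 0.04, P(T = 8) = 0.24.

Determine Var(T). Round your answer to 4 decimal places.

28.7744

E[T] = (-5)(0.32) + (-4)(0.4) + (3)(0.04) + (8)(0.24) = -1.16
E[T²] = (-5)²(0.32) + (-4)²(0.4) + (3)²(0.04) + (8)²(0.24) = 30.12
Var(T) = E[T²] − (E[T])² = 30.12 − (-1.16)² = 28.7744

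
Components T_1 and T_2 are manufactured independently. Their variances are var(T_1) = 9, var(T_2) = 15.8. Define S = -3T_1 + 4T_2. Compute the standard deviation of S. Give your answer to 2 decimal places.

18.27

By independence, var(S) = (-3)²var(T_1) + (4)²var(T_2)
= (-3)²·9 + (4)²·15.8 = 333.8
SD(S) = √333.8 ≈ 18.27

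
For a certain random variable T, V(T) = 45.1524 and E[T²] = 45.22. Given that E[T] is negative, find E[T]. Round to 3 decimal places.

(E[T])² = E[T²] − V(T) = 45.22 − 45.1524 = 0.0676
E[T] = −√0.0676 = -0.26

-0.260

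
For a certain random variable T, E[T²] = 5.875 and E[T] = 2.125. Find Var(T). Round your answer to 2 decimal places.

Var(T) = 5.875 − (2.125)² = 1.359375

1.36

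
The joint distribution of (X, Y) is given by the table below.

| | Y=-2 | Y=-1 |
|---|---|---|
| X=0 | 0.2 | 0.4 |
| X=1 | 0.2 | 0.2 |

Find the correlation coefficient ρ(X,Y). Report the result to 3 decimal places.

E[X] = 0.4,  E[Y] = -1.4
E[XY] = -0.6
Cov(X,Y) = E[XY] − E[X]E[Y] = -0.6 − (0.4)(-1.4) = -0.04
V(X) = 0.24,  V(Y) = 0.24
ρ = -0.04 / √(0.24·0.24) ≈ -0.167

-0.167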